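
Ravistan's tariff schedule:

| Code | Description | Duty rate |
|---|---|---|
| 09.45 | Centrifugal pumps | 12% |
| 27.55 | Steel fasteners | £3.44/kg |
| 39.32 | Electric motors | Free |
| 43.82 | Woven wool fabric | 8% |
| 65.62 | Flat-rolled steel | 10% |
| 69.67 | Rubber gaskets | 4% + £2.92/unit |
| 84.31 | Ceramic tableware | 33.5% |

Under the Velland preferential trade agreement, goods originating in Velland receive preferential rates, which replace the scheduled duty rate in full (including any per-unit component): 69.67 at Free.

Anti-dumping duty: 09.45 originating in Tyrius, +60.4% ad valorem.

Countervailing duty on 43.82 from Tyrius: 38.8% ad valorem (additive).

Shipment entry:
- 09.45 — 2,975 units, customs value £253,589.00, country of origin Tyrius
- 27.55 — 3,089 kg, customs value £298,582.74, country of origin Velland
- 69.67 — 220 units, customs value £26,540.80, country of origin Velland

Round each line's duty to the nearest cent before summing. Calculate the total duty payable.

Line 1 (09.45, Tyrius, 2,975 units, £253,589.00):
Base rate for 09.45 is 12%.
Additional duty on 09.45 from Tyrius: +60.4%. Applied ad valorem rate: 12% + 60.4% = 72.4%.
Duty = £253,589.00 × 72.4% = £183,598.44.
Line 2 (27.55, Velland, 3,089 kg, £298,582.74):
Base rate for 27.55 is £3.44/kg.
Origin Velland is the FTA partner but 27.55 is not on the preference list; base rate stands.
Duty = 3,089 × £3.44 = £10,626.16.
Line 3 (69.67, Velland, 220 units, £26,540.80):
Base rate for 69.67 is 4% + £2.92/unit.
Origin Velland qualifies under the Ravistan–Velland agreement and 69.67 is covered: preferential rate Free applies instead.
Duty = £26,540.80 × 0% = £0.00.
Total = £183,598.44 + £10,626.16 + £0.00 = £194,224.60.

£194,224.60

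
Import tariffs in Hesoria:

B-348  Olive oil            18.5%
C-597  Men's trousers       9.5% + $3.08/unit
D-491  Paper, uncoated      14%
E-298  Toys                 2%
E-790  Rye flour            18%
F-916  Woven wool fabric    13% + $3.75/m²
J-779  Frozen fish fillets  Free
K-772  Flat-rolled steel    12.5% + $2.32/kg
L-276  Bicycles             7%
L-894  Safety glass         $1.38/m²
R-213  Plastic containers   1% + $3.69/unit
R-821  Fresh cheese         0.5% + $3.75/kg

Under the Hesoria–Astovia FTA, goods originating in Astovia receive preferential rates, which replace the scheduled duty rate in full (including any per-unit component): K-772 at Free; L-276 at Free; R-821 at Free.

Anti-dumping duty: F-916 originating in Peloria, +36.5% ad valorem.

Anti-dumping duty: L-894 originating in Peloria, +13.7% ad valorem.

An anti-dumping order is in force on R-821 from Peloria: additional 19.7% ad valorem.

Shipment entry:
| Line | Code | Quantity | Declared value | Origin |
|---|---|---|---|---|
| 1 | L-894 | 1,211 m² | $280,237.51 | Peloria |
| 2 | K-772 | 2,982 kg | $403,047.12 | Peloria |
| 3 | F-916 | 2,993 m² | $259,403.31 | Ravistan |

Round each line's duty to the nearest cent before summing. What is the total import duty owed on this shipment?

Line 1 (L-894, Peloria, 1,211 m², $280,237.51):
Base rate for L-894 is $1.38/m².
Additional duty on L-894 from Peloria: +13.7% ad valorem. Applied ad valorem rate = 13.7%.
Duty = $280,237.51 × 13.7% + 1,211 × $1.38 = $40,063.72.
Line 2 (K-772, Peloria, 2,982 kg, $403,047.12):
Base rate for K-772 is 12.5% + $2.32/kg.
K-772 has an FTA preferential rate, but origin Peloria is not Astovia; base rate stands.
Duty = $403,047.12 × 12.5% + 2,982 × $2.32 = $57,299.13.
Line 3 (F-916, Ravistan, 2,993 m², $259,403.31):
Base rate for F-916 is 13% + $3.75/m².
The additional-duty order on F-916 targets Peloria, not Ravistan; it does not apply.
Duty = $259,403.31 × 13% + 2,993 × $3.75 = $44,946.18.
Total = $40,063.72 + $57,299.13 + $44,946.18 = $142,309.03.

$142,309.03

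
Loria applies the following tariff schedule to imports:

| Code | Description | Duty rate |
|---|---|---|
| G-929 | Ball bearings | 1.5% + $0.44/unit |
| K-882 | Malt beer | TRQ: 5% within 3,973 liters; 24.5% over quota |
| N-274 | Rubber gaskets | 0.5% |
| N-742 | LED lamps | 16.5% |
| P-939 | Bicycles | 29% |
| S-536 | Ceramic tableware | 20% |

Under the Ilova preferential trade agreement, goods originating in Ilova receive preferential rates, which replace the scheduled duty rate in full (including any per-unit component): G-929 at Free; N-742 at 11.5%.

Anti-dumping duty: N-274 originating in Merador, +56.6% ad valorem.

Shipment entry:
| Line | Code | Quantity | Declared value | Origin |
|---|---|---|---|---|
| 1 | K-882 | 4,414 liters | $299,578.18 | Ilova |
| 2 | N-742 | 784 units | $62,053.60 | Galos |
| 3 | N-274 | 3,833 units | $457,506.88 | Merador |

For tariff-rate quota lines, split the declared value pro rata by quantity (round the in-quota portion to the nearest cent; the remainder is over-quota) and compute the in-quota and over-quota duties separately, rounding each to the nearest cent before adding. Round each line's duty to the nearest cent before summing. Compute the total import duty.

$292,290.66

Line 1 (K-882, Ilova, 4,414 liters, $299,578.18):
Code K-882 is under a tariff-rate quota (threshold 3,973 liters). In-quota: 3,973 liters at 5%; over-quota: 441 liters at 24.5%.
Pro-rata value split: in-quota = $299,578.18 × 3,973/4,414 = $269,647.51; over-quota = $299,578.18 − $269,647.51 = $29,930.67.
In-quota duty = $269,647.51 × 5% = $13,482.38. Over-quota duty = $29,930.67 × 24.5% = $7,333.01.
Line duty = $13,482.38 + $7,333.01 = $20,815.39.
Line 2 (N-742, Galos, 784 units, $62,053.60):
Base rate for N-742 is 16.5%.
N-742 has an FTA preferential rate, but origin Galos is not Ilova; base rate stands.
Duty = $62,053.60 × 16.5% = $10,238.84.
Line 3 (N-274, Merador, 3,833 units, $457,506.88):
Base rate for N-274 is 0.5%.
Additional duty on N-274 from Merador: +56.6%. Applied ad valorem rate: 0.5% + 56.6% = 57.1%.
Duty = $457,506.88 × 57.1% = $261,236.43.
Total = $20,815.39 + $10,238.84 + $261,236.43 = $292,290.66.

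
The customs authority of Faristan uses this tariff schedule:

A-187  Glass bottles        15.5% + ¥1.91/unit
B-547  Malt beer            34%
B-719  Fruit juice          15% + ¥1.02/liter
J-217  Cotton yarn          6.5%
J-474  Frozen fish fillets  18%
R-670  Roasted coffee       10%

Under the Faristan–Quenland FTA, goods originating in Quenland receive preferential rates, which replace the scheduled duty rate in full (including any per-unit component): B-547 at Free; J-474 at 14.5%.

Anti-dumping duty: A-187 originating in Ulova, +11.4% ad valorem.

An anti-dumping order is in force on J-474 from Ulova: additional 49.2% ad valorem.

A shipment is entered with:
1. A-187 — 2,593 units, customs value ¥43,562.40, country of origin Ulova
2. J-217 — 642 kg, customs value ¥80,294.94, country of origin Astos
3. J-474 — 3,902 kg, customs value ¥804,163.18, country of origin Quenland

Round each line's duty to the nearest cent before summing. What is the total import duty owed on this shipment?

¥138,493.75

Line 1 (A-187, Ulova, 2,593 units, ¥43,562.40):
Base rate for A-187 is 15.5% + ¥1.91/unit.
Additional duty on A-187 from Ulova: +11.4%. Applied ad valorem rate: 15.5% + 11.4% = 26.9%.
Duty = ¥43,562.40 × 26.9% + 2,593 × ¥1.91 = ¥16,670.92.
Line 2 (J-217, Astos, 642 kg, ¥80,294.94):
Base rate for J-217 is 6.5%.
Duty = ¥80,294.94 × 6.5% = ¥5,219.17.
Line 3 (J-474, Quenland, 3,902 kg, ¥804,163.18):
Base rate for J-474 is 18%.
Origin Quenland qualifies under the Faristan–Quenland agreement and J-474 is covered: preferential rate 14.5% applies instead.
The additional-duty order on J-474 targets Ulova, not Quenland; it does not apply.
Duty = ¥804,163.18 × 14.5% = ¥116,603.66.
Total = ¥16,670.92 + ¥5,219.17 + ¥116,603.66 = ¥138,493.75.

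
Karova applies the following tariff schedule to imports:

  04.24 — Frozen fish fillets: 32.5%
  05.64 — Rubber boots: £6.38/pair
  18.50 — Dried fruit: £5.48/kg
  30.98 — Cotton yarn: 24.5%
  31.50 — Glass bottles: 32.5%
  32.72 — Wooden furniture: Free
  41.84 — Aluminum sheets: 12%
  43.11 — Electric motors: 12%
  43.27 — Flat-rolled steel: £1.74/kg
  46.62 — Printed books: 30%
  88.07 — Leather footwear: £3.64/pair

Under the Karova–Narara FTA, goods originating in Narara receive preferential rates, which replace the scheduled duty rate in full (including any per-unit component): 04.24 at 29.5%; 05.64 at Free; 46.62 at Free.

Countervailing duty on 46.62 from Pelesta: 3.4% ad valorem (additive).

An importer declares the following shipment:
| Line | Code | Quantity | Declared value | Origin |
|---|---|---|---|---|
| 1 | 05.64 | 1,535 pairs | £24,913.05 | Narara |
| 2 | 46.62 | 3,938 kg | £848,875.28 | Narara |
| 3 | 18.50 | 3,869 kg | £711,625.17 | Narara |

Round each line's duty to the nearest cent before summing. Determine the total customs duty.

Line 1 (05.64, Narara, 1,535 pairs, £24,913.05):
Base rate for 05.64 is £6.38/pair.
Origin Narara qualifies under the Karova–Narara agreement and 05.64 is covered: preferential rate Free applies instead.
Duty = £24,913.05 × 0% = £0.00.
Line 2 (46.62, Narara, 3,938 kg, £848,875.28):
Base rate for 46.62 is 30%.
Origin Narara qualifies under the Karova–Narara agreement and 46.62 is covered: preferential rate Free applies instead.
The additional-duty order on 46.62 targets Pelesta, not Narara; it does not apply.
Duty = £848,875.28 × 0% = £0.00.
Line 3 (18.50, Narara, 3,869 kg, £711,625.17):
Base rate for 18.50 is £5.48/kg.
Origin Narara is the FTA partner but 18.50 is not on the preference list; base rate stands.
Duty = 3,869 × £5.48 = £21,202.12.
Total = £0.00 + £0.00 + £21,202.12 = £21,202.12.

£21,202.12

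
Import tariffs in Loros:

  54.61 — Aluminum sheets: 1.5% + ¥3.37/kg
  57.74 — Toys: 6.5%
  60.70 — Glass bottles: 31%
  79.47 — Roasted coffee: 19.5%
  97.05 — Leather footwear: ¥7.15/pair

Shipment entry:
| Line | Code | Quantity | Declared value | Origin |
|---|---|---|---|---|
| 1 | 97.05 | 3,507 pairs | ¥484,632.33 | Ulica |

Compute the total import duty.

¥25,075.05

Line 1 (97.05, Ulica, 3,507 pairs, ¥484,632.33):
Base rate for 97.05 is ¥7.15/pair.
Duty = 3,507 × ¥7.15 = ¥25,075.05.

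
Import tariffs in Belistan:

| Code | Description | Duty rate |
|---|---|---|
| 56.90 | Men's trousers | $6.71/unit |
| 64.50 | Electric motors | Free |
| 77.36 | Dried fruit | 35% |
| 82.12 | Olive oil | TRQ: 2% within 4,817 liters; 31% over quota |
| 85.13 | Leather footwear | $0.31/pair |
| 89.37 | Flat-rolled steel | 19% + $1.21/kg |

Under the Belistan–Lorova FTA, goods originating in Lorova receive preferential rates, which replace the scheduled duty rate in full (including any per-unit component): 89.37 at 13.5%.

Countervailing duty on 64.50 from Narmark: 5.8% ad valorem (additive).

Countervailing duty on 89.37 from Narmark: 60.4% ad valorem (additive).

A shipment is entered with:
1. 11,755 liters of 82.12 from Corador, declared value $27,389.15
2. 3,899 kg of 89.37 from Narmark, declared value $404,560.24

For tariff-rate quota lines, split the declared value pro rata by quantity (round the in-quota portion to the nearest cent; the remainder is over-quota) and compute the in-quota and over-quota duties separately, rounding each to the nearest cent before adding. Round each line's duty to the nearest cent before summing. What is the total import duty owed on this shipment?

$331,174.41

Line 1 (82.12, Corador, 11,755 liters, $27,389.15):
Code 82.12 is under a tariff-rate quota (threshold 4,817 liters). In-quota: 4,817 liters at 2%; over-quota: 6,938 liters at 31%.
Pro-rata value split: in-quota = $27,389.15 × 4,817/11,755 = $11,223.61; over-quota = $27,389.15 − $11,223.61 = $16,165.54.
In-quota duty = $11,223.61 × 2% = $224.47. Over-quota duty = $16,165.54 × 31% = $5,011.32.
Line duty = $224.47 + $5,011.32 = $5,235.79.
Line 2 (89.37, Narmark, 3,899 kg, $404,560.24):
Base rate for 89.37 is 19% + $1.21/kg.
89.37 has an FTA preferential rate, but origin Narmark is not Lorova; base rate stands.
Additional duty on 89.37 from Narmark: +60.4%. Applied ad valorem rate: 19% + 60.4% = 79.4%.
Duty = $404,560.24 × 79.4% + 3,899 × $1.21 = $325,938.62.
Total = $5,235.79 + $325,938.62 = $331,174.41.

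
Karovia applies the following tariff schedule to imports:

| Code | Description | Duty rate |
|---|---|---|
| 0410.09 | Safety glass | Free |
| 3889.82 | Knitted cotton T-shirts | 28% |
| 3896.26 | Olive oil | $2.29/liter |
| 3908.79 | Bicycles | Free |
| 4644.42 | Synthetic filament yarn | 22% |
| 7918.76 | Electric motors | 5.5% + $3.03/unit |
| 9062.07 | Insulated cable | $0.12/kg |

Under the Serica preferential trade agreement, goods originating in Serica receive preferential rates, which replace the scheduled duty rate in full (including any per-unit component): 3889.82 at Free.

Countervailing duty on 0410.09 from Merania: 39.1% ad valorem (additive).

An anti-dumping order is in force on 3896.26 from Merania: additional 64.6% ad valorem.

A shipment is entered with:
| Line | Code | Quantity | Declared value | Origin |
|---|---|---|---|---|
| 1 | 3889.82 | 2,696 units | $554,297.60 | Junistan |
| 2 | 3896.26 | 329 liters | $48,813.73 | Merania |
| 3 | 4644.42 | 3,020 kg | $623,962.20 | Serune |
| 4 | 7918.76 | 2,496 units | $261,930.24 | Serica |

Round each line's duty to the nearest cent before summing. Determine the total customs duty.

Line 1 (3889.82, Junistan, 2,696 units, $554,297.60):
Base rate for 3889.82 is 28%.
3889.82 has an FTA preferential rate, but origin Junistan is not Serica; base rate stands.
Duty = $554,297.60 × 28% = $155,203.33.
Line 2 (3896.26, Merania, 329 liters, $48,813.73):
Base rate for 3896.26 is $2.29/liter.
Additional duty on 3896.26 from Merania: +64.6% ad valorem. Applied ad valorem rate = 64.6%.
Duty = $48,813.73 × 64.6% + 329 × $2.29 = $32,287.08.
Line 3 (4644.42, Serune, 3,020 kg, $623,962.20):
Base rate for 4644.42 is 22%.
Duty = $623,962.20 × 22% = $137,271.68.
Line 4 (7918.76, Serica, 2,496 units, $261,930.24):
Base rate for 7918.76 is 5.5% + $3.03/unit.
Origin Serica is the FTA partner but 7918.76 is not on the preference list; base rate stands.
Duty = $261,930.24 × 5.5% + 2,496 × $3.03 = $21,969.04.
Total = $155,203.33 + $32,287.08 + $137,271.68 + $21,969.04 = $346,731.13.

$346,731.13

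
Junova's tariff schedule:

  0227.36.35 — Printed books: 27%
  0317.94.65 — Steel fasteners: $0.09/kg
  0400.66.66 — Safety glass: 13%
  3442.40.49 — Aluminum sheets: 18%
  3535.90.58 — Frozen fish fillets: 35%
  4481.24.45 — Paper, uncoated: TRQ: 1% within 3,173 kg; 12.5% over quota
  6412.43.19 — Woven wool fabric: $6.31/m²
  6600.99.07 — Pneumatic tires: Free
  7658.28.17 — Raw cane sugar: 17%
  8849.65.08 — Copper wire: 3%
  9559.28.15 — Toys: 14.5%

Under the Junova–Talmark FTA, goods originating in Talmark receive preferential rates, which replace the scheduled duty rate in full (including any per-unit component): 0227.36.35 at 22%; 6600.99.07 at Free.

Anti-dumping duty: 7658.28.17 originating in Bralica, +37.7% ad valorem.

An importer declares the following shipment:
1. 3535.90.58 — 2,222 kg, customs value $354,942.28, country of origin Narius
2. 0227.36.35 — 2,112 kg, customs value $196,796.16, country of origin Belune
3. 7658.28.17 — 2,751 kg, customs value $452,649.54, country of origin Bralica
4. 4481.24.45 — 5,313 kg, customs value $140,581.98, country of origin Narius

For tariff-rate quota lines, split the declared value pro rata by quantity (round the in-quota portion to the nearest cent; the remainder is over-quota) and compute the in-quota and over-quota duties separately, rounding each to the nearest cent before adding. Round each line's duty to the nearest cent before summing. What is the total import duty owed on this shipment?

$432,881.69

Line 1 (3535.90.58, Narius, 2,222 kg, $354,942.28):
Base rate for 3535.90.58 is 35%.
Duty = $354,942.28 × 35% = $124,229.80.
Line 2 (0227.36.35, Belune, 2,112 kg, $196,796.16):
Base rate for 0227.36.35 is 27%.
0227.36.35 has an FTA preferential rate, but origin Belune is not Talmark; base rate stands.
Duty = $196,796.16 × 27% = $53,134.96.
Line 3 (7658.28.17, Bralica, 2,751 kg, $452,649.54):
Base rate for 7658.28.17 is 17%.
Additional duty on 7658.28.17 from Bralica: +37.7%. Applied ad valorem rate: 17% + 37.7% = 54.7%.
Duty = $452,649.54 × 54.7% = $247,599.30.
Line 4 (4481.24.45, Narius, 5,313 kg, $140,581.98):
Code 4481.24.45 is under a tariff-rate quota (threshold 3,173 kg). In-quota: 3,173 kg at 1%; over-quota: 2,140 kg at 12.5%.
Pro-rata value split: in-quota = $140,581.98 × 3,173/5,313 = $83,957.58; over-quota = $140,581.98 − $83,957.58 = $56,624.40.
In-quota duty = $83,957.58 × 1% = $839.58. Over-quota duty = $56,624.40 × 12.5% = $7,078.05.
Line duty = $839.58 + $7,078.05 = $7,917.63.
Total = $124,229.80 + $53,134.96 + $247,599.30 + $7,917.63 = $432,881.69.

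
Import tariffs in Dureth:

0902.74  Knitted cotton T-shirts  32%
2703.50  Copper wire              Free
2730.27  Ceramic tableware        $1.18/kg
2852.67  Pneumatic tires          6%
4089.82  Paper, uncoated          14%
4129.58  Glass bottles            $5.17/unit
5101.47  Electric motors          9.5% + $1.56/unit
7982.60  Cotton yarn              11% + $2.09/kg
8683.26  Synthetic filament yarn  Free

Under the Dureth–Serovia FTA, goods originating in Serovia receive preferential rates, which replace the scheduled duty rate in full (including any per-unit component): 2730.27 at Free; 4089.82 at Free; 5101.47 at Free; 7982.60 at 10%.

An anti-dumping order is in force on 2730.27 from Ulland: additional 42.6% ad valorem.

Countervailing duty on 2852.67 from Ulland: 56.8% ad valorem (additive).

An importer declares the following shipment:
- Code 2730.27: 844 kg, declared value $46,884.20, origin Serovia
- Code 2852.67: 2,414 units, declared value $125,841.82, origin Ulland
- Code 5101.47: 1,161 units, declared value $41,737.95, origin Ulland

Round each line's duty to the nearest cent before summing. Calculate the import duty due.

Line 1 (2730.27, Serovia, 844 kg, $46,884.20):
Base rate for 2730.27 is $1.18/kg.
Origin Serovia qualifies under the Dureth–Serovia agreement and 2730.27 is covered: preferential rate Free applies instead.
The additional-duty order on 2730.27 targets Ulland, not Serovia; it does not apply.
Duty = $46,884.20 × 0% = $0.00.
Line 2 (2852.67, Ulland, 2,414 units, $125,841.82):
Base rate for 2852.67 is 6%.
Additional duty on 2852.67 from Ulland: +56.8%. Applied ad valorem rate: 6% + 56.8% = 62.8%.
Duty = $125,841.82 × 62.8% = $79,028.66.
Line 3 (5101.47, Ulland, 1,161 units, $41,737.95):
Base rate for 5101.47 is 9.5% + $1.56/unit.
5101.47 has an FTA preferential rate, but origin Ulland is not Serovia; base rate stands.
Duty = $41,737.95 × 9.5% + 1,161 × $1.56 = $5,776.27.
Total = $0.00 + $79,028.66 + $5,776.27 = $84,804.93.

$84,804.93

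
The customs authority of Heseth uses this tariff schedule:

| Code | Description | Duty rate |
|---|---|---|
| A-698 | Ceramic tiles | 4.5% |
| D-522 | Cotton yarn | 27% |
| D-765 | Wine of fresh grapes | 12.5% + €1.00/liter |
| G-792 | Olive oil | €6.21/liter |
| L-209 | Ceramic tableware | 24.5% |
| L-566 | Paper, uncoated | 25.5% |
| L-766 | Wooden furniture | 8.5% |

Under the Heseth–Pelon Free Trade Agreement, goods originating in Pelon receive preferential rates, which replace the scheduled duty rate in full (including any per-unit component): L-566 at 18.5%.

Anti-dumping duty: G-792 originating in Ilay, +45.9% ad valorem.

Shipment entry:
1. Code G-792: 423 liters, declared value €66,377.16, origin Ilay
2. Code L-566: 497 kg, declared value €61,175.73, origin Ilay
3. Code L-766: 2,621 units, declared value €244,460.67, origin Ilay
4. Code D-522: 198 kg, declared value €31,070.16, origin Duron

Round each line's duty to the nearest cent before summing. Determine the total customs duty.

Line 1 (G-792, Ilay, 423 liters, €66,377.16):
Base rate for G-792 is €6.21/liter.
Additional duty on G-792 from Ilay: +45.9% ad valorem. Applied ad valorem rate = 45.9%.
Duty = €66,377.16 × 45.9% + 423 × €6.21 = €33,093.95.
Line 2 (L-566, Ilay, 497 kg, €61,175.73):
Base rate for L-566 is 25.5%.
L-566 has an FTA preferential rate, but origin Ilay is not Pelon; base rate stands.
Duty = €61,175.73 × 25.5% = €15,599.81.
Line 3 (L-766, Ilay, 2,621 units, €244,460.67):
Base rate for L-766 is 8.5%.
Duty = €244,460.67 × 8.5% = €20,779.16.
Line 4 (D-522, Duron, 198 kg, €31,070.16):
Base rate for D-522 is 27%.
Duty = €31,070.16 × 27% = €8,388.94.
Total = €33,093.95 + €15,599.81 + €20,779.16 + €8,388.94 = €77,861.86.

€77,861.86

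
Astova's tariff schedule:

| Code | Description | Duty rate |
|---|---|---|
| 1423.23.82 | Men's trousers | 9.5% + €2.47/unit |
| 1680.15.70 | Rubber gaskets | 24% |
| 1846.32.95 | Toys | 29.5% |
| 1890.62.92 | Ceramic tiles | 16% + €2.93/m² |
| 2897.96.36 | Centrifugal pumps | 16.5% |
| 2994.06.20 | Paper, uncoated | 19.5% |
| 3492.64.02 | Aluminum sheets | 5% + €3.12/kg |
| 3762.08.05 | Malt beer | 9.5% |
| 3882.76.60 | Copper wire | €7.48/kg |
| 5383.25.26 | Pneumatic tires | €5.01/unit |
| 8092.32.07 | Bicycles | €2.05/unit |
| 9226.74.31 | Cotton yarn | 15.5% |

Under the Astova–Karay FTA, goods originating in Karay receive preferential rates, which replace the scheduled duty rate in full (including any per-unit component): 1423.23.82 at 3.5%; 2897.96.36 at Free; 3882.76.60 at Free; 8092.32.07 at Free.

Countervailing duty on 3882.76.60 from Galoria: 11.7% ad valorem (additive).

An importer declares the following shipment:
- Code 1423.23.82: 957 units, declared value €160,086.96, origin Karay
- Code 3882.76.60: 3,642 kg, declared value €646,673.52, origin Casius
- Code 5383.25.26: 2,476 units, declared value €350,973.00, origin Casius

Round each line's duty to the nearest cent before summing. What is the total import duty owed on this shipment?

€45,249.96

Line 1 (1423.23.82, Karay, 957 units, €160,086.96):
Base rate for 1423.23.82 is 9.5% + €2.47/unit.
Origin Karay qualifies under the Astova–Karay agreement and 1423.23.82 is covered: preferential rate 3.5% applies instead.
Duty = €160,086.96 × 3.5% = €5,603.04.
Line 2 (3882.76.60, Casius, 3,642 kg, €646,673.52):
Base rate for 3882.76.60 is €7.48/kg.
3882.76.60 has an FTA preferential rate, but origin Casius is not Karay; base rate stands.
The additional-duty order on 3882.76.60 targets Galoria, not Casius; it does not apply.
Duty = 3,642 × €7.48 = €27,242.16.
Line 3 (5383.25.26, Casius, 2,476 units, €350,973.00):
Base rate for 5383.25.26 is €5.01/unit.
Duty = 2,476 × €5.01 = €12,404.76.
Total = €5,603.04 + €27,242.16 + €12,404.76 = €45,249.96.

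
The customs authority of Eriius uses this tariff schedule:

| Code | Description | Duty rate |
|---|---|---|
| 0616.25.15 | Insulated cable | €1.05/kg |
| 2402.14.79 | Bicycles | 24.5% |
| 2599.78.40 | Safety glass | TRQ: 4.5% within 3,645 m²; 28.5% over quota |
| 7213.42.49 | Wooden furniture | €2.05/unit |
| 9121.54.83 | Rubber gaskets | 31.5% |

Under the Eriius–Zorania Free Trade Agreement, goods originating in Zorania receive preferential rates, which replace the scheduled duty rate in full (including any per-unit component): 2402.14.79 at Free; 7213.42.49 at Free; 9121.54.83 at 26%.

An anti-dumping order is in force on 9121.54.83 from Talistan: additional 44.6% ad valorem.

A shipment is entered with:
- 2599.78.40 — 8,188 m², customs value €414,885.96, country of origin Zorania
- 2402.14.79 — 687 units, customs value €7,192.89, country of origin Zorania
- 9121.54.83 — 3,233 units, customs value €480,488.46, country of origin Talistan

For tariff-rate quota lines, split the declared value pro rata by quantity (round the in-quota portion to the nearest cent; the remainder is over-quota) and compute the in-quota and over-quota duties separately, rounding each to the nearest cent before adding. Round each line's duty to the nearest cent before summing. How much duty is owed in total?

Line 1 (2599.78.40, Zorania, 8,188 m², €414,885.96):
Code 2599.78.40 is under a tariff-rate quota (threshold 3,645 m²). In-quota: 3,645 m² at 4.5%; over-quota: 4,543 m² at 28.5%.
Pro-rata value split: in-quota = €414,885.96 × 3,645/8,188 = €184,692.15; over-quota = €414,885.96 − €184,692.15 = €230,193.81.
In-quota duty = €184,692.15 × 4.5% = €8,311.15. Over-quota duty = €230,193.81 × 28.5% = €65,605.24.
Line duty = €8,311.15 + €65,605.24 = €73,916.39.
Line 2 (2402.14.79, Zorania, 687 units, €7,192.89):
Base rate for 2402.14.79 is 24.5%.
Origin Zorania qualifies under the Eriius–Zorania agreement and 2402.14.79 is covered: preferential rate Free applies instead.
Duty = €7,192.89 × 0% = €0.00.
Line 3 (9121.54.83, Talistan, 3,233 units, €480,488.46):
Base rate for 9121.54.83 is 31.5%.
9121.54.83 has an FTA preferential rate, but origin Talistan is not Zorania; base rate stands.
Additional duty on 9121.54.83 from Talistan: +44.6%. Applied ad valorem rate: 31.5% + 44.6% = 76.1%.
Duty = €480,488.46 × 76.1% = €365,651.72.
Total = €73,916.39 + €0.00 + €365,651.72 = €439,568.11.

€439,568.11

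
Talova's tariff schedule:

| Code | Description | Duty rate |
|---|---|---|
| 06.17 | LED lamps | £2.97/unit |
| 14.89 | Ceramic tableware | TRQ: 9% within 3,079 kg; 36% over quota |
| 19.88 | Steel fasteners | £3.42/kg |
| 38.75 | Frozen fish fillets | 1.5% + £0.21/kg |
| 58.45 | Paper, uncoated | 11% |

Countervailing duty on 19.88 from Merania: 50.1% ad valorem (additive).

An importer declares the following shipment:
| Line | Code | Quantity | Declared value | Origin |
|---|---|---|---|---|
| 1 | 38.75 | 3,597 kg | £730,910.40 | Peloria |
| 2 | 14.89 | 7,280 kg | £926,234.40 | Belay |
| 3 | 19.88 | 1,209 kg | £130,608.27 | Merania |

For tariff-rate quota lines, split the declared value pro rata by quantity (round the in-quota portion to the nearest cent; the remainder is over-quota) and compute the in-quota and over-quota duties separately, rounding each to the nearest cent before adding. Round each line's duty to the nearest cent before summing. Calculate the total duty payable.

Line 1 (38.75, Peloria, 3,597 kg, £730,910.40):
Base rate for 38.75 is 1.5% + £0.21/kg.
Duty = £730,910.40 × 1.5% + 3,597 × £0.21 = £11,719.03.
Line 2 (14.89, Belay, 7,280 kg, £926,234.40):
Code 14.89 is under a tariff-rate quota (threshold 3,079 kg). In-quota: 3,079 kg at 9%; over-quota: 4,201 kg at 36%.
Pro-rata value split: in-quota = £926,234.40 × 3,079/7,280 = £391,741.17; over-quota = £926,234.40 − £391,741.17 = £534,493.23.
In-quota duty = £391,741.17 × 9% = £35,256.71. Over-quota duty = £534,493.23 × 36% = £192,417.56.
Line duty = £35,256.71 + £192,417.56 = £227,674.27.
Line 3 (19.88, Merania, 1,209 kg, £130,608.27):
Base rate for 19.88 is £3.42/kg.
Additional duty on 19.88 from Merania: +50.1% ad valorem. Applied ad valorem rate = 50.1%.
Duty = £130,608.27 × 50.1% + 1,209 × £3.42 = £69,569.52.
Total = £11,719.03 + £227,674.27 + £69,569.52 = £308,962.82.

£308,962.82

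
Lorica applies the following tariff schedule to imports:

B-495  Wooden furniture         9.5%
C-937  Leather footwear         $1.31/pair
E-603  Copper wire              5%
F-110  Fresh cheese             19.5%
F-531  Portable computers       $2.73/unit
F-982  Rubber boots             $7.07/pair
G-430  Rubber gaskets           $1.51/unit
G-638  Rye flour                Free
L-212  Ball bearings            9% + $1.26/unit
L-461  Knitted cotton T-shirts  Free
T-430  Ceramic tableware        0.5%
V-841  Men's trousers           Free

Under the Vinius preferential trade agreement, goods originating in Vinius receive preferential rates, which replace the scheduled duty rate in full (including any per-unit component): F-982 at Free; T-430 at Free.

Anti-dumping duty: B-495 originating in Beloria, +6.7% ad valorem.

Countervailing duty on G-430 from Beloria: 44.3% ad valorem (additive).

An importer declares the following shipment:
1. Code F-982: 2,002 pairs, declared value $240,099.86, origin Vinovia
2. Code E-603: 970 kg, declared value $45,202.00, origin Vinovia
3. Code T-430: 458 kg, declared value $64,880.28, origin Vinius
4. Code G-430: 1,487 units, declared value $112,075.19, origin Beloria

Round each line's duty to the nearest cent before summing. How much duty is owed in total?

Line 1 (F-982, Vinovia, 2,002 pairs, $240,099.86):
Base rate for F-982 is $7.07/pair.
F-982 has an FTA preferential rate, but origin Vinovia is not Vinius; base rate stands.
Duty = 2,002 × $7.07 = $14,154.14.
Line 2 (E-603, Vinovia, 970 kg, $45,202.00):
Base rate for E-603 is 5%.
Duty = $45,202.00 × 5% = $2,260.10.
Line 3 (T-430, Vinius, 458 kg, $64,880.28):
Base rate for T-430 is 0.5%.
Origin Vinius qualifies under the Lorica–Vinius agreement and T-430 is covered: preferential rate Free applies instead.
Duty = $64,880.28 × 0% = $0.00.
Line 4 (G-430, Beloria, 1,487 units, $112,075.19):
Base rate for G-430 is $1.51/unit.
Additional duty on G-430 from Beloria: +44.3% ad valorem. Applied ad valorem rate = 44.3%.
Duty = $112,075.19 × 44.3% + 1,487 × $1.51 = $51,894.68.
Total = $14,154.14 + $2,260.10 + $0.00 + $51,894.68 = $68,308.92.

$68,308.92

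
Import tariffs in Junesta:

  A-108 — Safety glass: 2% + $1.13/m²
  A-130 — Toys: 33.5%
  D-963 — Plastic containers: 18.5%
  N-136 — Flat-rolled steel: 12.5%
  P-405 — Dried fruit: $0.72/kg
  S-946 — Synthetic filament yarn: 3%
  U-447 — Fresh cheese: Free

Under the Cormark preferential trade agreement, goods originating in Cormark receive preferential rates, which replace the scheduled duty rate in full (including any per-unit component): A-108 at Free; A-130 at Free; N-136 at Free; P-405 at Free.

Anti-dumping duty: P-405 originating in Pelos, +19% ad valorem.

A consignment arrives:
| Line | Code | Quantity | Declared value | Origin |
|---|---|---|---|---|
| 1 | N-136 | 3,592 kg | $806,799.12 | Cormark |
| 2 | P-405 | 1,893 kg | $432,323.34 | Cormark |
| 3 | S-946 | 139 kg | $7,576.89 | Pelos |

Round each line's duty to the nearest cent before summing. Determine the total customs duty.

Line 1 (N-136, Cormark, 3,592 kg, $806,799.12):
Base rate for N-136 is 12.5%.
Origin Cormark qualifies under the Junesta–Cormark agreement and N-136 is covered: preferential rate Free applies instead.
Duty = $806,799.12 × 0% = $0.00.
Line 2 (P-405, Cormark, 1,893 kg, $432,323.34):
Base rate for P-405 is $0.72/kg.
Origin Cormark qualifies under the Junesta–Cormark agreement and P-405 is covered: preferential rate Free applies instead.
The additional-duty order on P-405 targets Pelos, not Cormark; it does not apply.
Duty = $432,323.34 × 0% = $0.00.
Line 3 (S-946, Pelos, 139 kg, $7,576.89):
Base rate for S-946 is 3%.
Duty = $7,576.89 × 3% = $227.31.
Total = $0.00 + $0.00 + $227.31 = $227.31.

$227.31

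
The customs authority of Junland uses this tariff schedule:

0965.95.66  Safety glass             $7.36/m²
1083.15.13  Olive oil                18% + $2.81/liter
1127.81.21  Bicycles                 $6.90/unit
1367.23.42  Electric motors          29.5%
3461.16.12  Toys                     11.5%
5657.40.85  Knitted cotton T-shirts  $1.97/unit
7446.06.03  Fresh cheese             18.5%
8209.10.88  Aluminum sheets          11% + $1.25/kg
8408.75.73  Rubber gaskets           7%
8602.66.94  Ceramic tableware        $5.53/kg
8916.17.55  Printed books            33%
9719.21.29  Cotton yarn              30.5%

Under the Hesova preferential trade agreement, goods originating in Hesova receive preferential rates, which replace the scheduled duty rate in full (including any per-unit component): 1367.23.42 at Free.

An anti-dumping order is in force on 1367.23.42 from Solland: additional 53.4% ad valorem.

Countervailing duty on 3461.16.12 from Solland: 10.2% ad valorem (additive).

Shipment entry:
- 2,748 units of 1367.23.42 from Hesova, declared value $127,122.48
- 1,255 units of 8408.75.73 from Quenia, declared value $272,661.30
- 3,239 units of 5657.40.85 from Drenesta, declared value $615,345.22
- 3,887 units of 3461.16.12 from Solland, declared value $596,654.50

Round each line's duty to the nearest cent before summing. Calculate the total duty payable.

$154,941.15

Line 1 (1367.23.42, Hesova, 2,748 units, $127,122.48):
Base rate for 1367.23.42 is 29.5%.
Origin Hesova qualifies under the Junland–Hesova agreement and 1367.23.42 is covered: preferential rate Free applies instead.
The additional-duty order on 1367.23.42 targets Solland, not Hesova; it does not apply.
Duty = $127,122.48 × 0% = $0.00.
Line 2 (8408.75.73, Quenia, 1,255 units, $272,661.30):
Base rate for 8408.75.73 is 7%.
Duty = $272,661.30 × 7% = $19,086.29.
Line 3 (5657.40.85, Drenesta, 3,239 units, $615,345.22):
Base rate for 5657.40.85 is $1.97/unit.
Duty = 3,239 × $1.97 = $6,380.83.
Line 4 (3461.16.12, Solland, 3,887 units, $596,654.50):
Base rate for 3461.16.12 is 11.5%.
Additional duty on 3461.16.12 from Solland: +10.2%. Applied ad valorem rate: 11.5% + 10.2% = 21.7%.
Duty = $596,654.50 × 21.7% = $129,474.03.
Total = $0.00 + $19,086.29 + $6,380.83 + $129,474.03 = $154,941.15.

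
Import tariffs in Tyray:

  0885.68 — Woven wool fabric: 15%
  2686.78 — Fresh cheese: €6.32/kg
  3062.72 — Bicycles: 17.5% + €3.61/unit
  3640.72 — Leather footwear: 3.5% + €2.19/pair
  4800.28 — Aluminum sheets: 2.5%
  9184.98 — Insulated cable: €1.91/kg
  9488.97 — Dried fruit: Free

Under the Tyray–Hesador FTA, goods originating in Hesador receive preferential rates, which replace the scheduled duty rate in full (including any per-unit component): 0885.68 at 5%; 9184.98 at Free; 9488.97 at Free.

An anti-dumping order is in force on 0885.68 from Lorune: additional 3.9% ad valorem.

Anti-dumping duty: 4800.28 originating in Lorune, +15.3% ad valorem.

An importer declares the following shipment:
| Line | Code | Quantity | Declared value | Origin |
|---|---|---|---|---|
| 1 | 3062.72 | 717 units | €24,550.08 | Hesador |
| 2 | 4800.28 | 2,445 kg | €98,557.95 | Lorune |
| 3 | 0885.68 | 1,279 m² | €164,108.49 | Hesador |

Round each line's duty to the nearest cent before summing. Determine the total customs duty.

€32,633.37

Line 1 (3062.72, Hesador, 717 units, €24,550.08):
Base rate for 3062.72 is 17.5% + €3.61/unit.
Origin Hesador is the FTA partner but 3062.72 is not on the preference list; base rate stands.
Duty = €24,550.08 × 17.5% + 717 × €3.61 = €6,884.63.
Line 2 (4800.28, Lorune, 2,445 kg, €98,557.95):
Base rate for 4800.28 is 2.5%.
Additional duty on 4800.28 from Lorune: +15.3%. Applied ad valorem rate: 2.5% + 15.3% = 17.8%.
Duty = €98,557.95 × 17.8% = €17,543.32.
Line 3 (0885.68, Hesador, 1,279 m², €164,108.49):
Base rate for 0885.68 is 15%.
Origin Hesador qualifies under the Tyray–Hesador agreement and 0885.68 is covered: preferential rate 5% applies instead.
The additional-duty order on 0885.68 targets Lorune, not Hesador; it does not apply.
Duty = €164,108.49 × 5% = €8,205.42.
Total = €6,884.63 + €17,543.32 + €8,205.42 = €32,633.37.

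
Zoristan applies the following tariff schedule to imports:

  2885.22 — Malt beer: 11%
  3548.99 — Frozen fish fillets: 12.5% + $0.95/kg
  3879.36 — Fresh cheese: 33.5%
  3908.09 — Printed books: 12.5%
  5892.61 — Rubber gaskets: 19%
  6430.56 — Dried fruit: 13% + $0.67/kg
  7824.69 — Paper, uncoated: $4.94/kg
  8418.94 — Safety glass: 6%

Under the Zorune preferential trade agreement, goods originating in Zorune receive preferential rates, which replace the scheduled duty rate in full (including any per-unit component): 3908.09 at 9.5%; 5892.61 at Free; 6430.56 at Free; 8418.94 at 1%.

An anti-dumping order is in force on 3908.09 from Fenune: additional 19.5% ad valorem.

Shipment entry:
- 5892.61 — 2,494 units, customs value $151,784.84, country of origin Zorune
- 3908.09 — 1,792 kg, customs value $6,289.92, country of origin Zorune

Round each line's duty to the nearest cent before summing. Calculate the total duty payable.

$597.54

Line 1 (5892.61, Zorune, 2,494 units, $151,784.84):
Base rate for 5892.61 is 19%.
Origin Zorune qualifies under the Zoristan–Zorune agreement and 5892.61 is covered: preferential rate Free applies instead.
Duty = $151,784.84 × 0% = $0.00.
Line 2 (3908.09, Zorune, 1,792 kg, $6,289.92):
Base rate for 3908.09 is 12.5%.
Origin Zorune qualifies under the Zoristan–Zorune agreement and 3908.09 is covered: preferential rate 9.5% applies instead.
The additional-duty order on 3908.09 targets Fenune, not Zorune; it does not apply.
Duty = $6,289.92 × 9.5% = $597.54.
Total = $0.00 + $597.54 = $597.54.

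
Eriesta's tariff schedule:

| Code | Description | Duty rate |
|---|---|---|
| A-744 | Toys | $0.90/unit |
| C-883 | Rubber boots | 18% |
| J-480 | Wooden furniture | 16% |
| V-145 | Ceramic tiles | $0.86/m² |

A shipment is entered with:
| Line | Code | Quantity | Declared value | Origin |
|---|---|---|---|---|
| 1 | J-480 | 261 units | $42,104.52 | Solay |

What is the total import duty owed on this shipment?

$6,736.72

Line 1 (J-480, Solay, 261 units, $42,104.52):
Base rate for J-480 is 16%.
Duty = $42,104.52 × 16% = $6,736.72.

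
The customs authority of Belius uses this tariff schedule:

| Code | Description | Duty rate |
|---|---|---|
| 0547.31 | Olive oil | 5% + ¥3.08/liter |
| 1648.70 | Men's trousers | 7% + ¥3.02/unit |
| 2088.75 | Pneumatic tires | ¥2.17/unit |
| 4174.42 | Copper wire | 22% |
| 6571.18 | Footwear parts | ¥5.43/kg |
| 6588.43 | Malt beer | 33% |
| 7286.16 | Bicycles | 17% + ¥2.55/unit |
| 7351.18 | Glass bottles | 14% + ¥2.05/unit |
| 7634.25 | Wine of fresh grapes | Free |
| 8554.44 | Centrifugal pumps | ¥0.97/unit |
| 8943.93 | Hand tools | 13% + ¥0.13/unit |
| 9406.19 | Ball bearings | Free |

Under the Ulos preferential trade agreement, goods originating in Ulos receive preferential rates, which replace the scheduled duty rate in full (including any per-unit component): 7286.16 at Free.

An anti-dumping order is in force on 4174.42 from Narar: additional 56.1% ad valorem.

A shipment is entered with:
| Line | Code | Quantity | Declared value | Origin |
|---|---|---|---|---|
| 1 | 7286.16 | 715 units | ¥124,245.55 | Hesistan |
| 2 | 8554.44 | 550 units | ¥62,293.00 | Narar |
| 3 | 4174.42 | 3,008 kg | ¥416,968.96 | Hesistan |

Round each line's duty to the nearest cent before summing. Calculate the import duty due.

Line 1 (7286.16, Hesistan, 715 units, ¥124,245.55):
Base rate for 7286.16 is 17% + ¥2.55/unit.
7286.16 has an FTA preferential rate, but origin Hesistan is not Ulos; base rate stands.
Duty = ¥124,245.55 × 17% + 715 × ¥2.55 = ¥22,944.99.
Line 2 (8554.44, Narar, 550 units, ¥62,293.00):
Base rate for 8554.44 is ¥0.97/unit.
Duty = 550 × ¥0.97 = ¥533.50.
Line 3 (4174.42, Hesistan, 3,008 kg, ¥416,968.96):
Base rate for 4174.42 is 22%.
The additional-duty order on 4174.42 targets Narar, not Hesistan; it does not apply.
Duty = ¥416,968.96 × 22% = ¥91,733.17.
Total = ¥22,944.99 + ¥533.50 + ¥91,733.17 = ¥115,211.66.

¥115,211.66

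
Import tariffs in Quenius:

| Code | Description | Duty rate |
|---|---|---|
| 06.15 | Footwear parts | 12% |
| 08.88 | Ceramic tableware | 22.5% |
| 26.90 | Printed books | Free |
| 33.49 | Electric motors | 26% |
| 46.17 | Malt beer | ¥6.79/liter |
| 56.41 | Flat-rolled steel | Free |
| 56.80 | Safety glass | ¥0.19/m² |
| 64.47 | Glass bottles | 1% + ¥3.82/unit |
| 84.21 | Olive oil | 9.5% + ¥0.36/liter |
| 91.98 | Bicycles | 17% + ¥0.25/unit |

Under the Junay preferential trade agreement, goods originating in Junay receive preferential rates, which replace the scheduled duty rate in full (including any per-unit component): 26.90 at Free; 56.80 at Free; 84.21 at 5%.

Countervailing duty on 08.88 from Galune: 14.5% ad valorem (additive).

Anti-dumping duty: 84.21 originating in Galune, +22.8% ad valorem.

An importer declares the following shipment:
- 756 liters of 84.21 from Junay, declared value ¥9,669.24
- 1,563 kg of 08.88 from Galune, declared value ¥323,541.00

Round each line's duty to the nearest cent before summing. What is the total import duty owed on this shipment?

¥120,193.63

Line 1 (84.21, Junay, 756 liters, ¥9,669.24):
Base rate for 84.21 is 9.5% + ¥0.36/liter.
Origin Junay qualifies under the Quenius–Junay agreement and 84.21 is covered: preferential rate 5% applies instead.
The additional-duty order on 84.21 targets Galune, not Junay; it does not apply.
Duty = ¥9,669.24 × 5% = ¥483.46.
Line 2 (08.88, Galune, 1,563 kg, ¥323,541.00):
Base rate for 08.88 is 22.5%.
Additional duty on 08.88 from Galune: +14.5%. Applied ad valorem rate: 22.5% + 14.5% = 37%.
Duty = ¥323,541.00 × 37% = ¥119,710.17.
Total = ¥483.46 + ¥119,710.17 = ¥120,193.63.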